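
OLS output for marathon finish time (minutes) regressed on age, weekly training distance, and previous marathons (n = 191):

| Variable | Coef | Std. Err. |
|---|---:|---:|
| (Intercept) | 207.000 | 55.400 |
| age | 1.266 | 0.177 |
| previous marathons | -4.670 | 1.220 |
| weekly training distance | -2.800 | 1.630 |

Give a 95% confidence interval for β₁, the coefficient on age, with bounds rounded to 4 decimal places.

(0.9168, 1.6152)

Read off: b = 1.266, SE = 0.177 for age.
df = n − k − 1 = 191 − 3 − 1 = 187.
t* = t_{0.025, 187} = 1.972731.
Margin = t* × SE = 1.972731 × 0.177 = 0.349173.
CI: 1.266 ± 0.349173 → (0.9168, 1.6152).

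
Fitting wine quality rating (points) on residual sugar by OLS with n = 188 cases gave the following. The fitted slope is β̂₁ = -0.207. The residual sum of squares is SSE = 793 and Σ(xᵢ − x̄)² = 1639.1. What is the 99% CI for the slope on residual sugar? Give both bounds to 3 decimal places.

MSE = SSE/(n − 2) = 793/186 = 4.26344.
SE(β̂₁) = √(MSE/Sₓₓ) = √(4.26344/1639.1) = 0.0510008.
df = n − 2 = 186.
t* = t_{0.005, 186} = 2.60252.
Margin = t* × SE = 2.60252 × 0.0510008 = 0.13273.
CI: -0.207 ± 0.13273 → (-0.340, -0.074).
With 99% confidence, each one-unit increase in residual sugar is associated with a change of between -0.340 and -0.074 points in wine quality rating.

(-0.340, -0.074)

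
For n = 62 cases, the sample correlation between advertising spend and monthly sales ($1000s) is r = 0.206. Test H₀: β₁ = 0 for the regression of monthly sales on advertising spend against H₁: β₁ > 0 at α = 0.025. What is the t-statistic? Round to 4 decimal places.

t = 1.6306

t = r·√(n − 2)/√(1 − r²) = 0.206·√60/√0.957564 = 1.6306.
df = n − 2 = 60.
One-sided p ≈ 0.0541, which is ≥ 0.025, so fail to reject H₀.
The data do not give significant evidence of a linear association between advertising spend and monthly sales.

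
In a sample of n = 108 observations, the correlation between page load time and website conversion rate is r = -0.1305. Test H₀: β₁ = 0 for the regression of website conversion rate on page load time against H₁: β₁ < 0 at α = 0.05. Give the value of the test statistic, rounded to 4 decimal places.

t = r·√(n − 2)/√(1 − r²) = -0.1305·√106/√0.98297 = -1.3552.
df = n − 2 = 106.
One-sided p ≈ 0.0891, which is ≥ 0.05, so fail to reject H₀.
The data do not give significant evidence of a linear association between page load time and website conversion rate.

t = -1.3552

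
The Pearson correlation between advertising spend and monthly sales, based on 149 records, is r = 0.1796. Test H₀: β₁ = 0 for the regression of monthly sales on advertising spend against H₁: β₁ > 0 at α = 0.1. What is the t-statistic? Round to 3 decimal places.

t = 2.214

t = r·√(n − 2)/√(1 − r²) = 0.1796·√147/√0.967744 = 2.214.
df = n − 2 = 147.
One-sided p ≈ 0.0142, which is < 0.1, so reject H₀.
There is evidence of a linear association between advertising spend and monthly sales.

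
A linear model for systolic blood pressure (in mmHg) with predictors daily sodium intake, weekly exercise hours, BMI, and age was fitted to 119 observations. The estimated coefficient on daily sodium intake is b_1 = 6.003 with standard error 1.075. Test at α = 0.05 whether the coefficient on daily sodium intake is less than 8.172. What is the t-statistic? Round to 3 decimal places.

t = -2.018

H₀: β₁ = 8.172 vs H₁: β₁ < 8.172.
t = (b_1 − β₁⁰)/SE = (6.003 − 8.172) / 1.075 = -2.018.
df = n − k − 1 = 119 − 4 − 1 = 114.
One-sided p ≈ 0.0230, which is < 0.05, so reject H₀.
There is evidence that the true slope on daily sodium intake is below 8.172 mmHg per unit, holding the other predictors fixed.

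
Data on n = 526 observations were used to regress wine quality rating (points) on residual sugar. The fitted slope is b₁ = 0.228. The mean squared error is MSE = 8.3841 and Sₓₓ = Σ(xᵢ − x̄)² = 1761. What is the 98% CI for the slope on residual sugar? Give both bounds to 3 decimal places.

(0.067, 0.389)

SE(b₁) = √(MSE/Sₓₓ) = √(8.3841/1761) = 0.0689999.
df = n − 2 = 524.
t* = t_{0.01, 524} = 2.333485.
Margin = t* × SE = 2.333485 × 0.0689999 = 0.16101.
CI: 0.228 ± 0.16101 → (0.067, 0.389).
With 98% confidence, each one-unit increase in residual sugar is associated with a change of between 0.067 and 0.389 points in wine quality rating.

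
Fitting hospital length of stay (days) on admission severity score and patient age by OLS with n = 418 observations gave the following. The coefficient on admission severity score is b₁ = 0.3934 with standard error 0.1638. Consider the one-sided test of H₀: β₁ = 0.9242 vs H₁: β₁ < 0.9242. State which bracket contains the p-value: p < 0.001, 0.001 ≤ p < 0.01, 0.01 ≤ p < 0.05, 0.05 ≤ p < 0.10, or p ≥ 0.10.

t = (0.3934 − 0.9242) / 0.1638 = -3.241.
df = n − k − 1 = 418 − 2 − 1 = 415.
One-sided p = P(T_{415} < t) ≈ 0.0006.
So p < 0.001.

p < 0.001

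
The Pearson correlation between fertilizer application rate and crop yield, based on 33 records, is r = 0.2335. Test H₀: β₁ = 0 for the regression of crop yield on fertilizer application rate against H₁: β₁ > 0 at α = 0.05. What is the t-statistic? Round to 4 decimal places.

t = 1.3370

t = r·√(n − 2)/√(1 − r²) = 0.2335·√31/√0.945478 = 1.3370.
df = n − 2 = 31.
One-sided p ≈ 0.0955, which is ≥ 0.05, so fail to reject H₀.
The data do not give significant evidence of a linear association between fertilizer application rate and crop yield.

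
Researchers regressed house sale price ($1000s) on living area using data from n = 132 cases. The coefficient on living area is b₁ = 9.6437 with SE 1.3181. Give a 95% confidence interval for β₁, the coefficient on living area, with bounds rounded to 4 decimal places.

df = n − 2 = 132 − 2 = 130.
t* = t_{0.025, 130} = 1.97838.
Margin = t* × SE = 1.97838 × 1.3181 = 2.607703.
CI: 9.6437 ± 2.607703 → (7.0360, 12.2514).
With 95% confidence, each one-unit increase in living area is associated with a change of between 7.0360 and 12.2514 $1000s in house sale price.

(7.0360, 12.2514)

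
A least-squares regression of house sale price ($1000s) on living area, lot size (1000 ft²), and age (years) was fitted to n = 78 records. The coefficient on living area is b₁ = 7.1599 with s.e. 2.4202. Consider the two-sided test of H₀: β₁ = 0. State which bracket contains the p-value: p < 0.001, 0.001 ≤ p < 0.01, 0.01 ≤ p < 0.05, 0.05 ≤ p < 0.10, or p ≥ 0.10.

t = 7.1599 / 2.4202 = 2.958.
df = n − k − 1 = 78 − 3 − 1 = 74.
Two-sided p = 2·P(T_{74} > |t|) ≈ 0.0042.
So 0.001 ≤ p < 0.01.

0.001 ≤ p < 0.01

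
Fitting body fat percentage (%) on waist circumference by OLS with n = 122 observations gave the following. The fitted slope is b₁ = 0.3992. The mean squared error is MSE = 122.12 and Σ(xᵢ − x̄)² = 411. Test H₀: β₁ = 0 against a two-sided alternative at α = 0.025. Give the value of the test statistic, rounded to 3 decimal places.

t = 0.732

SE(b₁) = √(MSE/Sₓₓ) = √(122.12/411) = 0.545095.
t = 0.3992 / 0.545095 = 0.732.
df = n − 2 = 120.
Two-sided p ≈ 0.4654, which is ≥ 0.025, so fail to reject H₀.
The data do not give significant evidence of an association between waist circumference and body fat percentage.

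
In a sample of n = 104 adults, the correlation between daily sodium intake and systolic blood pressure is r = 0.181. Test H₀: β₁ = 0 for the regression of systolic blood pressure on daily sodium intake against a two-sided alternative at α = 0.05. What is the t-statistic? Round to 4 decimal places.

t = 1.8587

t = r·√(n − 2)/√(1 − r²) = 0.181·√102/√0.967239 = 1.8587.
df = n − 2 = 102.
Two-sided p ≈ 0.0660, which is ≥ 0.05, so fail to reject H₀.
The data do not give significant evidence of a linear association between daily sodium intake and systolic blood pressure.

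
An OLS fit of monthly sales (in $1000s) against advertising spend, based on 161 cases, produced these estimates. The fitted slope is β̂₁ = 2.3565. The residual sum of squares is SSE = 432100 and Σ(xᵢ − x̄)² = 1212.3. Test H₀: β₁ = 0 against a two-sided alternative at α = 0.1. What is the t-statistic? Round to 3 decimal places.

MSE = SSE/(n − 2) = 432100/159 = 2717.61.
SE(β̂₁) = √(MSE/Sₓₓ) = √(2717.61/1212.3) = 1.49723.
t = 2.3565 / 1.49723 = 1.574.
df = n − 2 = 159.
Two-sided p ≈ 0.1175, which is ≥ 0.1, so fail to reject H₀.
The data do not give significant evidence of an association between advertising spend and monthly sales.

t = 1.574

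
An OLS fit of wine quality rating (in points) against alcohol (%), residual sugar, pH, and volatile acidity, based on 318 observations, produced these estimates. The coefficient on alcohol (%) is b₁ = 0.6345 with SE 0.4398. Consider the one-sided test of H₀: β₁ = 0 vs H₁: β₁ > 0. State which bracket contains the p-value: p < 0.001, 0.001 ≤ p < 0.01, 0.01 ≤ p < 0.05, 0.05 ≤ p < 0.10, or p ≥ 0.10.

0.05 ≤ p < 0.10

t = 0.6345 / 0.4398 = 1.443.
df = n − k − 1 = 318 − 4 − 1 = 313.
One-sided p = P(T_{313} > t) ≈ 0.0751.
So 0.05 ≤ p < 0.10.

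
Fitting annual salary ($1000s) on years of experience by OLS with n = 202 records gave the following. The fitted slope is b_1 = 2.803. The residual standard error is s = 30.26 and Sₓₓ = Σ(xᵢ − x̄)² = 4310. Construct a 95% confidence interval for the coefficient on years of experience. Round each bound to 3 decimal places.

SE(b_1) = s/√Sₓₓ = 30.26/√4310 = 0.460925.
df = n − 2 = 200.
t* = t_{0.025, 200} = 1.971896.
Margin = t* × SE = 1.971896 × 0.460925 = 0.90890.
CI: 2.803 ± 0.90890 → (1.894, 3.712).
With 95% confidence, each one-unit increase in years of experience is associated with a change of between 1.894 and 3.712 $1000s in annual salary.

(1.894, 3.712)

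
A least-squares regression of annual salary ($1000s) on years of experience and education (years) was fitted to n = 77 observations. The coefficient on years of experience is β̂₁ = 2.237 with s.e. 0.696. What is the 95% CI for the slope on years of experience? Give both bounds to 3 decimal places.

df = n − k − 1 = 77 − 2 − 1 = 74.
t* = t_{0.025, 74} = 1.992543.
Margin = t* × SE = 1.992543 × 0.696 = 1.38681.
CI: 2.237 ± 1.38681 → (0.850, 3.624).
With 95% confidence, each one-unit increase in years of experience is associated with a change of between 0.850 and 3.624 $1000s in annual salary, holding the other predictors fixed.

(0.850, 3.624)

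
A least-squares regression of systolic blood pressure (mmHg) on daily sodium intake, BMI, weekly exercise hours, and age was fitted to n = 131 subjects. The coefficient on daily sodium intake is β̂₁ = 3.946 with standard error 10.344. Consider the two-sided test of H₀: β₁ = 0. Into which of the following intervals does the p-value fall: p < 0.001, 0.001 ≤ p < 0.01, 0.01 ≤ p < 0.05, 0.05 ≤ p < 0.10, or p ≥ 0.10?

t = 3.946 / 10.344 = 0.381.
df = n − k − 1 = 131 − 4 − 1 = 126.
Two-sided p = 2·P(T_{126} > |t|) ≈ 0.7035.
So p ≥ 0.10.

p ≥ 0.10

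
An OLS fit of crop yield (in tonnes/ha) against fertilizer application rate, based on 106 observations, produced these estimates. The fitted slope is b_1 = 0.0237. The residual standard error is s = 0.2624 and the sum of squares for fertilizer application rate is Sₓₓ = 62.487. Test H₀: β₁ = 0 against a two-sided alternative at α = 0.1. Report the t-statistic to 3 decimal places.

t = 0.714

SE(b_1) = s/√Sₓₓ = 0.2624/√62.487 = 0.0331947.
t = 0.0237 / 0.0331947 = 0.714.
df = n − 2 = 104.
Two-sided p ≈ 0.4768, which is ≥ 0.1, so fail to reject H₀.
The data do not give significant evidence of an association between fertilizer application rate and crop yield.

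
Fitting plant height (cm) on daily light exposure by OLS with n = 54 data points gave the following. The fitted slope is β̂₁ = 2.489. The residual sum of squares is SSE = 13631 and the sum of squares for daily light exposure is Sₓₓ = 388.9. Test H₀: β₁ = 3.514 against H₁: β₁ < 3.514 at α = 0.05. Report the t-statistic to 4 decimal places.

MSE = SSE/(n − 2) = 13631/52 = 262.135.
SE(β̂₁) = √(MSE/Sₓₓ) = √(262.135/388.9) = 0.821.
t = (2.489 − 3.514) / 0.821 = -1.2485.
df = n − 2 = 52.
One-sided p ≈ 0.1087, which is ≥ 0.05, so fail to reject H₀.
The data do not give significant evidence that the true slope on daily light exposure is below 3.514 cm per unit.

t = -1.2485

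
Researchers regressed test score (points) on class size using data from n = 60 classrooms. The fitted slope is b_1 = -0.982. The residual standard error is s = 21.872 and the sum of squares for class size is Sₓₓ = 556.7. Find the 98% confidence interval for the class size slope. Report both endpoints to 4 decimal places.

SE(b_1) = s/√Sₓₓ = 21.872/√556.7 = 0.926996.
df = n − 2 = 58.
t* = t_{0.01, 58} = 2.392377.
Margin = t* × SE = 2.392377 × 0.926996 = 2.217724.
CI: -0.982 ± 2.217724 → (-3.1997, 1.2357).
With 98% confidence, each one-unit increase in class size is associated with a change of between -3.1997 and 1.2357 points in test score.

(-3.1997, 1.2357)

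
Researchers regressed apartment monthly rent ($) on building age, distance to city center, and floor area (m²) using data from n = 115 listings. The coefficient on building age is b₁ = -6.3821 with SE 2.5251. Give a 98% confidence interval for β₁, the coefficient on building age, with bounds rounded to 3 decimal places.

df = n − k − 1 = 115 − 3 − 1 = 111.
t* = t_{0.01, 111} = 2.360412.
Margin = t* × SE = 2.360412 × 2.5251 = 5.96028.
CI: -6.3821 ± 5.96028 → (-12.342, -0.422).
With 98% confidence, each one-unit increase in building age is associated with a change of between -12.342 and -0.422 $ in apartment monthly rent, holding the other predictors fixed.

(-12.342, -0.422)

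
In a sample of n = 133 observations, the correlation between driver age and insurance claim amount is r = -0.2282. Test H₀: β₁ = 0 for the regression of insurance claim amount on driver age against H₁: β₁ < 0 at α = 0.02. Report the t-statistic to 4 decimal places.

t = -2.6827

t = r·√(n − 2)/√(1 − r²) = -0.2282·√131/√0.947925 = -2.6827.
df = n − 2 = 131.
One-sided p ≈ 0.0041, which is < 0.02, so reject H₀.
There is evidence of a linear association between driver age and insurance claim amount.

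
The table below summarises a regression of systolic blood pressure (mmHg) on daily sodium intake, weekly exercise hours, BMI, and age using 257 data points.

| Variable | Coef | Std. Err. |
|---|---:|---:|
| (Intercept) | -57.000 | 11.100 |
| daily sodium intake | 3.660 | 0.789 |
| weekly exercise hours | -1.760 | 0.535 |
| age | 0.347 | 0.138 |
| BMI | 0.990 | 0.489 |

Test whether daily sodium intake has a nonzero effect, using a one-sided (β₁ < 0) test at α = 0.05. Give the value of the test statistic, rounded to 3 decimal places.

Read off: b = 3.660, SE = 0.789 for daily sodium intake.
H₀: β₁ = 0 vs H₁: β₁ < 0.
t = 3.660 / 0.789 = 4.639.
df = n − k − 1 = 257 − 4 − 1 = 252.
One-sided p ≈ 1.0000, which is ≥ 0.05, so fail to reject H₀.
The data do not give significant evidence that the true slope on daily sodium intake is negative, holding the other predictors fixed.

t = 4.639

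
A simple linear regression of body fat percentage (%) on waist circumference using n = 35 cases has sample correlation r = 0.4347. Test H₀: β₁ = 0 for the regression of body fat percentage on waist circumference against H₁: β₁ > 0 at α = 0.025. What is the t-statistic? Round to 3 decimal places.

t = r·√(n − 2)/√(1 − r²) = 0.4347·√33/√0.811036 = 2.773.
df = n − 2 = 33.
One-sided p ≈ 0.0045, which is < 0.025, so reject H₀.
There is evidence of a linear association between waist circumference and body fat percentage.

t = 2.773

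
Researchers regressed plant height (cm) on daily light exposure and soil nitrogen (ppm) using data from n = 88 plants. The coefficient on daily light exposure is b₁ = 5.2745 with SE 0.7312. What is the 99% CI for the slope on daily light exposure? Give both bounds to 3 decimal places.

(3.348, 7.201)

df = n − k − 1 = 88 − 2 − 1 = 85.
t* = t_{0.005, 85} = 2.634914.
Margin = t* × SE = 2.634914 × 0.7312 = 1.92665.
CI: 5.2745 ± 1.92665 → (3.348, 7.201).
With 99% confidence, each one-unit increase in daily light exposure is associated with a change of between 3.348 and 7.201 cm in plant height, holding the other predictors fixed.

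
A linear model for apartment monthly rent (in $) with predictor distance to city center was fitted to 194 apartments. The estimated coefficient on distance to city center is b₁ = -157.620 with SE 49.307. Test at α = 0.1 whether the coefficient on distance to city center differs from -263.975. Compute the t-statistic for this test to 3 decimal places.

H₀: β₁ = -263.975 vs H₁: β₁ ≠ -263.975.
t = (b₁ − β₁⁰)/SE = (-157.620 − (-263.975)) / 49.307 = 2.157.
df = n − 2 = 194 − 2 = 192.
Two-sided p ≈ 0.0322, which is < 0.1, so reject H₀.
There is evidence that the true slope on distance to city center differs from -263.975 $ per unit.

t = 2.157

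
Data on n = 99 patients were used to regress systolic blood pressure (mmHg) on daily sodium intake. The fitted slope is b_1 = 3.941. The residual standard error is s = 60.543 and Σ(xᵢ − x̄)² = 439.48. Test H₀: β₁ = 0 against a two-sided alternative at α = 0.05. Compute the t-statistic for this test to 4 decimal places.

t = 1.3646

SE(b_1) = s/√Sₓₓ = 60.543/√439.48 = 2.88798.
t = 3.941 / 2.88798 = 1.3646.
df = n − 2 = 97.
Two-sided p ≈ 0.1755, which is ≥ 0.05, so fail to reject H₀.
The data do not give significant evidence of an association between daily sodium intake and systolic blood pressure.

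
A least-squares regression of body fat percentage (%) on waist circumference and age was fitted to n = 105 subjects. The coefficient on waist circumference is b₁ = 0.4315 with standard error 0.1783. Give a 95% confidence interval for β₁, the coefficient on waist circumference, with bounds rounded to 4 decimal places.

(0.0778, 0.7852)

df = n − k − 1 = 105 − 2 − 1 = 102.
t* = t_{0.025, 102} = 1.983495.
Margin = t* × SE = 1.983495 × 0.1783 = 0.353657.
CI: 0.4315 ± 0.353657 → (0.0778, 0.7852).
With 95% confidence, each one-unit increase in waist circumference is associated with a change of between 0.0778 and 0.7852 % in body fat percentage, holding the other predictors fixed.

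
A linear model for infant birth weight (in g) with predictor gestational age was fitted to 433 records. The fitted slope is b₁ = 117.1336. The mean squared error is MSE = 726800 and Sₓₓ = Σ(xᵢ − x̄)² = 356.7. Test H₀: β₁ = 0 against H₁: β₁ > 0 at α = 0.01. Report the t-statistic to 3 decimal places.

SE(b₁) = √(MSE/Sₓₓ) = √(726800/356.7) = 45.1394.
t = 117.1336 / 45.1394 = 2.595.
df = n − 2 = 431.
One-sided p ≈ 0.0049, which is < 0.01, so reject H₀.
There is evidence that the true slope on gestational age is positive.

t = 2.595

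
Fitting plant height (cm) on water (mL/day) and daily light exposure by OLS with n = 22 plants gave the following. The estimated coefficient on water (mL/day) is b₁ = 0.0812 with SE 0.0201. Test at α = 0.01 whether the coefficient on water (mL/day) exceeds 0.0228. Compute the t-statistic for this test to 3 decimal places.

H₀: β₁ = 0.0228 vs H₁: β₁ > 0.0228.
t = (b₁ − β₁⁰)/SE = (0.0812 − 0.0228) / 0.0201 = 2.905.
df = n − k − 1 = 22 − 2 − 1 = 19.
One-sided p ≈ 0.0045, which is < 0.01, so reject H₀.
There is evidence that the true slope on water (mL/day) exceeds 0.0228 cm per unit, holding the other predictors fixed.

t = 2.905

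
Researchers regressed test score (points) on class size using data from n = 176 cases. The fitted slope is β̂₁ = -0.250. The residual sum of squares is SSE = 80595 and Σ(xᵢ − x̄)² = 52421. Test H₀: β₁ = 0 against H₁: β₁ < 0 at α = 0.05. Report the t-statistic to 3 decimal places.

MSE = SSE/(n − 2) = 80595/174 = 463.19.
SE(β̂₁) = √(MSE/Sₓₓ) = √(463.19/52421) = 0.0939998.
t = -0.250 / 0.0939998 = -2.660.
df = n − 2 = 174.
One-sided p ≈ 0.0043, which is < 0.05, so reject H₀.
There is evidence that the true slope on class size is negative.

t = -2.660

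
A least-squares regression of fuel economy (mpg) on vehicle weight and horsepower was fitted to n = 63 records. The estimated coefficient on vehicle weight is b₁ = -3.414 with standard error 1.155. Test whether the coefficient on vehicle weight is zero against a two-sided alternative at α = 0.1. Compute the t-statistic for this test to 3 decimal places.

H₀: β₁ = 0 vs H₁: β₁ ≠ 0.
t = (b₁ − β₁⁰)/SE = -3.414 / 1.155 = -2.956.
df = n − k − 1 = 63 − 2 − 1 = 60.
Two-sided p ≈ 0.0045, which is < 0.1, so reject H₀.
There is evidence that vehicle weight is associated with fuel economy, holding the other predictors fixed.

t = -2.956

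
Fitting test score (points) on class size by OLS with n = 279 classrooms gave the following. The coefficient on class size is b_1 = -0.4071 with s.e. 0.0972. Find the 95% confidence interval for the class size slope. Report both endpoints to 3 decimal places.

df = n − 2 = 279 − 2 = 277.
t* = t_{0.025, 277} = 1.968565.
Margin = t* × SE = 1.968565 × 0.0972 = 0.19134.
CI: -0.4071 ± 0.19134 → (-0.598, -0.216).
With 95% confidence, each one-unit increase in class size is associated with a change of between -0.598 and -0.216 points in test score.

(-0.598, -0.216)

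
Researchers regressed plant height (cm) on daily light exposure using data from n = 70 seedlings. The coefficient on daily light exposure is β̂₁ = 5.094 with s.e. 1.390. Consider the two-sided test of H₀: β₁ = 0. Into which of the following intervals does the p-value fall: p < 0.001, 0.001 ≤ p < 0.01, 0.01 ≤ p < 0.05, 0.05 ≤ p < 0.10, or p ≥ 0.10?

t = 5.094 / 1.390 = 3.665.
df = n − 2 = 70 − 2 = 68.
Two-sided p = 2·P(T_{68} > |t|) ≈ 0.0005.
So p < 0.001.

p < 0.001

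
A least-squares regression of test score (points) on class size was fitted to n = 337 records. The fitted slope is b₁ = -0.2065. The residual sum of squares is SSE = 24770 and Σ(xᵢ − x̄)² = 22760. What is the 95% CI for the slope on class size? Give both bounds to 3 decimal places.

(-0.319, -0.094)

MSE = SSE/(n − 2) = 24770/335 = 73.9403.
SE(b₁) = √(MSE/Sₓₓ) = √(73.9403/22760) = 0.0569973.
df = n − 2 = 335.
t* = t_{0.025, 335} = 1.967071.
Margin = t* × SE = 1.967071 × 0.0569973 = 0.11212.
CI: -0.2065 ± 0.11212 → (-0.319, -0.094).
With 95% confidence, each one-unit increase in class size is associated with a change of between -0.319 and -0.094 points in test score.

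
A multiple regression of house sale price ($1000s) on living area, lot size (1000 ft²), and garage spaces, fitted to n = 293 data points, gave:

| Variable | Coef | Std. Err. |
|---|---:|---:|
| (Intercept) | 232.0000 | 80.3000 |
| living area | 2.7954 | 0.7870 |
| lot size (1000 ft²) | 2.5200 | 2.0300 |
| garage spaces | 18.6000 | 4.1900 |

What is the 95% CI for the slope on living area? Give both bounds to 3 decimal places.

Read off: b = 2.7954, SE = 0.7870 for living area.
df = n − k − 1 = 293 − 3 − 1 = 289.
t* = t_{0.025, 289} = 1.968206.
Margin = t* × SE = 1.968206 × 0.7870 = 1.54898.
CI: 2.7954 ± 1.54898 → (1.246, 4.344).

(1.246, 4.344)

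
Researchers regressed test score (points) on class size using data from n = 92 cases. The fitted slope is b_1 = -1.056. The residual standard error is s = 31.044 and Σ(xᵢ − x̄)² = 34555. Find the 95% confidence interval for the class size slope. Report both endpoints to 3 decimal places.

SE(b_1) = s/√Sₓₓ = 31.044/√34555 = 0.167002.
df = n − 2 = 90.
t* = t_{0.025, 90} = 1.986675.
Margin = t* × SE = 1.986675 × 0.167002 = 0.33178.
CI: -1.056 ± 0.33178 → (-1.388, -0.724).
With 95% confidence, each one-unit increase in class size is associated with a change of between -1.388 and -0.724 points in test score.

(-1.388, -0.724)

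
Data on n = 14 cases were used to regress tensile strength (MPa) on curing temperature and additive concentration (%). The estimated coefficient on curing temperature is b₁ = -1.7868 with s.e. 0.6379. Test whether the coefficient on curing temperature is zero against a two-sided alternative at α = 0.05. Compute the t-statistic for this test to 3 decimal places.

t = -2.801

H₀: β₁ = 0 vs H₁: β₁ ≠ 0.
t = (b₁ − β₁⁰)/SE = -1.7868 / 0.6379 = -2.801.
df = n − k − 1 = 14 − 2 − 1 = 11.
Two-sided p ≈ 0.0172, which is < 0.05, so reject H₀.
There is evidence that curing temperature is associated with tensile strength, holding the other predictors fixed.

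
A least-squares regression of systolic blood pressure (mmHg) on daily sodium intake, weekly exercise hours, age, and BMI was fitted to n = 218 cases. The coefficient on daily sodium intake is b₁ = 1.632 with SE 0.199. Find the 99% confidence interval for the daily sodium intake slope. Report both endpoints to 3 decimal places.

(1.115, 2.149)

df = n − k − 1 = 218 − 4 − 1 = 213.
t* = t_{0.005, 213} = 2.599108.
Margin = t* × SE = 2.599108 × 0.199 = 0.51722.
CI: 1.632 ± 0.51722 → (1.115, 2.149).
With 99% confidence, each one-unit increase in daily sodium intake is associated with a change of between 1.115 and 2.149 mmHg in systolic blood pressure, holding the other predictors fixed.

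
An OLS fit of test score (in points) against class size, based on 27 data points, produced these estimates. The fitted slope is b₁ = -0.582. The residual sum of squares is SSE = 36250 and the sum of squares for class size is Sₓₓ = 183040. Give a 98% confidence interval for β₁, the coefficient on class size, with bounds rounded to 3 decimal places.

(-0.803, -0.361)

MSE = SSE/(n − 2) = 36250/25 = 1450.
SE(b₁) = √(MSE/Sₓₓ) = √(1450/183040) = 0.0890043.
df = n − 2 = 25.
t* = t_{0.01, 25} = 2.485107.
Margin = t* × SE = 2.485107 × 0.0890043 = 0.22119.
CI: -0.582 ± 0.22119 → (-0.803, -0.361).
With 98% confidence, each one-unit increase in class size is associated with a change of between -0.803 and -0.361 points in test score.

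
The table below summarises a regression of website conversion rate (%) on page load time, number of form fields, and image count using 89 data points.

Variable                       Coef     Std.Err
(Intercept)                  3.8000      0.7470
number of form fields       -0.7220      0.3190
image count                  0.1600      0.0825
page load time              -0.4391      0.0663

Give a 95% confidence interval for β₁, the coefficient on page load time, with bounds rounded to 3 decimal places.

Read off: b = -0.4391, SE = 0.0663 for page load time.
df = n − k − 1 = 89 − 3 − 1 = 85.
t* = t_{0.025, 85} = 1.988268.
Margin = t* × SE = 1.988268 × 0.0663 = 0.13182.
CI: -0.4391 ± 0.13182 → (-0.571, -0.307).

(-0.571, -0.307)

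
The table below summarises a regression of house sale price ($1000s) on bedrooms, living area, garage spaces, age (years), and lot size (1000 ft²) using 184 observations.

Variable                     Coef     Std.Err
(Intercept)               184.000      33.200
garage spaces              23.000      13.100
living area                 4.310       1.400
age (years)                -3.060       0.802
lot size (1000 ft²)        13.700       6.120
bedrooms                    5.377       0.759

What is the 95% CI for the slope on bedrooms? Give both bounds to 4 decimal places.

(3.8792, 6.8748)

Read off: b = 5.377, SE = 0.759 for bedrooms.
df = n − k − 1 = 184 − 5 − 1 = 178.
t* = t_{0.025, 178} = 1.973381.
Margin = t* × SE = 1.973381 × 0.759 = 1.497796.
CI: 5.377 ± 1.497796 → (3.8792, 6.8748).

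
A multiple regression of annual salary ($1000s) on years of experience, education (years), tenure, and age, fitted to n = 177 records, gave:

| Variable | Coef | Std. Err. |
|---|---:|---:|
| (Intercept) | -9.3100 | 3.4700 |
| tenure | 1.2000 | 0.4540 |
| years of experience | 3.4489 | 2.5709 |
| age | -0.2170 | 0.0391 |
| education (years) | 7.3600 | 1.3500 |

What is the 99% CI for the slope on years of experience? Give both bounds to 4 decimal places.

(-3.2476, 10.1454)

Read off: b = 3.4489, SE = 2.5709 for years of experience.
df = n − k − 1 = 177 − 4 − 1 = 172.
t* = t_{0.005, 172} = 2.604715.
Margin = t* × SE = 2.604715 × 2.5709 = 6.696462.
CI: 3.4489 ± 6.696462 → (-3.2476, 10.1454).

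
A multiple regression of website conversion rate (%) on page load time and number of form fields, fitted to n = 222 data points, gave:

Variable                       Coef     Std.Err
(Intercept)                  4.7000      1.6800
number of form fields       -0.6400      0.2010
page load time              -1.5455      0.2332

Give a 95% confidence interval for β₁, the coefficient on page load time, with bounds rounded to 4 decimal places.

Read off: b = -1.5455, SE = 0.2332 for page load time.
df = n − k − 1 = 222 − 2 − 1 = 219.
t* = t_{0.025, 219} = 1.970855.
Margin = t* × SE = 1.970855 × 0.2332 = 0.459603.
CI: -1.5455 ± 0.459603 → (-2.0051, -1.0859).

(-2.0051, -1.0859)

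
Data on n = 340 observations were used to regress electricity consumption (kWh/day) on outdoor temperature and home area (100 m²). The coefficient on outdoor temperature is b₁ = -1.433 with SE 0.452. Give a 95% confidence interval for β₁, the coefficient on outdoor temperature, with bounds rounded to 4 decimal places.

df = n − k − 1 = 340 − 2 − 1 = 337.
t* = t_{0.025, 337} = 1.967028.
Margin = t* × SE = 1.967028 × 0.452 = 0.889097.
CI: -1.433 ± 0.889097 → (-2.3221, -0.5439).
With 95% confidence, each one-unit increase in outdoor temperature is associated with a change of between -2.3221 and -0.5439 kWh/day in electricity consumption, holding the other predictors fixed.

(-2.3221, -0.5439)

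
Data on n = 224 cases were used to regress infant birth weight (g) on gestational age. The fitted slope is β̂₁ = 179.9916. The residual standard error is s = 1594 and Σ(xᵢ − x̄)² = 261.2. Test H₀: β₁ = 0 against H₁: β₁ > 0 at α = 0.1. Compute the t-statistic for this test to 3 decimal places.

SE(β̂₁) = s/√Sₓₓ = 1594/√261.2 = 98.6283.
t = 179.9916 / 98.6283 = 1.825.
df = n − 2 = 222.
One-sided p ≈ 0.0347, which is < 0.1, so reject H₀.
There is evidence that the true slope on gestational age is positive.

t = 1.825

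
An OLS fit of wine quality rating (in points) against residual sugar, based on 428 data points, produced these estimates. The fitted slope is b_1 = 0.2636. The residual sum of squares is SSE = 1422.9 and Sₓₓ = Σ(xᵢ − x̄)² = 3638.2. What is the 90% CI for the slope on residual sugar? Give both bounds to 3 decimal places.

(0.214, 0.314)

MSE = SSE/(n − 2) = 1422.9/426 = 3.34014.
SE(b_1) = √(MSE/Sₓₓ) = √(3.34014/3638.2) = 0.0302998.
df = n − 2 = 426.
t* = t_{0.05, 426} = 1.648438.
Margin = t* × SE = 1.648438 × 0.0302998 = 0.04995.
CI: 0.2636 ± 0.04995 → (0.214, 0.314).
With 90% confidence, each one-unit increase in residual sugar is associated with a change of between 0.214 and 0.314 points in wine quality rating.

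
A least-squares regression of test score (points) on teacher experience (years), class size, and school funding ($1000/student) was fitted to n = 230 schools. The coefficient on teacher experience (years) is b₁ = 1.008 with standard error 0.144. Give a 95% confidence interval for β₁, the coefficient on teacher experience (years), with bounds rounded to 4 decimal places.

(0.7242, 1.2918)

df = n − k − 1 = 230 − 3 − 1 = 226.
t* = t_{0.025, 226} = 1.970516.
Margin = t* × SE = 1.970516 × 0.144 = 0.283754.
CI: 1.008 ± 0.283754 → (0.7242, 1.2918).
With 95% confidence, each one-unit increase in teacher experience (years) is associated with a change of between 0.7242 and 1.2918 points in test score, holding the other predictors fixed.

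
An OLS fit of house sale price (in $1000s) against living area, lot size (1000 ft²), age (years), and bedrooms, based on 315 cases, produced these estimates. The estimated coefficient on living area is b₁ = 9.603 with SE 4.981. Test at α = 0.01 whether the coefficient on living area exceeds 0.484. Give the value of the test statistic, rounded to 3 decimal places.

t = 1.831

H₀: β₁ = 0.484 vs H₁: β₁ > 0.484.
t = (b₁ − β₁⁰)/SE = (9.603 − 0.484) / 4.981 = 1.831.
df = n − k − 1 = 315 − 4 − 1 = 310.
One-sided p ≈ 0.0340, which is ≥ 0.01, so fail to reject H₀.
The data do not give significant evidence that the true slope on living area exceeds 0.484 $1000s per unit, holding the other predictors fixed.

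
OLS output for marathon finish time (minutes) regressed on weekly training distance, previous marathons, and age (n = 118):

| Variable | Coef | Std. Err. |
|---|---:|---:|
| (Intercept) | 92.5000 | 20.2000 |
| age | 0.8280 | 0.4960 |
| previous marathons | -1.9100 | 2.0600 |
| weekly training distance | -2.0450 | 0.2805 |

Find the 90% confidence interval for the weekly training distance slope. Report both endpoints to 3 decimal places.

(-2.510, -1.580)

Read off: b = -2.0450, SE = 0.2805 for weekly training distance.
df = n − k − 1 = 118 − 3 − 1 = 114.
t* = t_{0.05, 114} = 1.65833.
Margin = t* × SE = 1.65833 × 0.2805 = 0.46516.
CI: -2.0450 ± 0.46516 → (-2.510, -1.580).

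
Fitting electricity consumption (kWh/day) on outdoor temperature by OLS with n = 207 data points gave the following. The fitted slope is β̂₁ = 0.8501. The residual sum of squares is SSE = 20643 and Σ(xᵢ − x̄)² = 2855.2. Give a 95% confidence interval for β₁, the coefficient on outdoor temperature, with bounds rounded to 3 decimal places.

(0.480, 1.220)

MSE = SSE/(n − 2) = 20643/205 = 100.698.
SE(β̂₁) = √(MSE/Sₓₓ) = √(100.698/2855.2) = 0.187798.
df = n − 2 = 205.
t* = t_{0.025, 205} = 1.971603.
Margin = t* × SE = 1.971603 × 0.187798 = 0.37026.
CI: 0.8501 ± 0.37026 → (0.480, 1.220).
With 95% confidence, each one-unit increase in outdoor temperature is associated with a change of between 0.480 and 1.220 kWh/day in electricity consumption.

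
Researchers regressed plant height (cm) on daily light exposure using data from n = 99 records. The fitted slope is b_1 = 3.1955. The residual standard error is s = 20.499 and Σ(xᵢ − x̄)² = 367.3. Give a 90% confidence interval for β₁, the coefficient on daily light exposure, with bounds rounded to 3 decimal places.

SE(b_1) = s/√Sₓₓ = 20.499/√367.3 = 1.0696.
df = n − 2 = 97.
t* = t_{0.05, 97} = 1.660715.
Margin = t* × SE = 1.660715 × 1.0696 = 1.77630.
CI: 3.1955 ± 1.77630 → (1.419, 4.972).
With 90% confidence, each one-unit increase in daily light exposure is associated with a change of between 1.419 and 4.972 cm in plant height.

(1.419, 4.972)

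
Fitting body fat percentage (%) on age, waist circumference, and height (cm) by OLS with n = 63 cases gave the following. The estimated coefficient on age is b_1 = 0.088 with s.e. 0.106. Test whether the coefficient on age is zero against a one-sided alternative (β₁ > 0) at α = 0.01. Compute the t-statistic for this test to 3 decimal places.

t = 0.830

H₀: β₁ = 0 vs H₁: β₁ > 0.
t = (b_1 − β₁⁰)/SE = 0.088 / 0.106 = 0.830.
df = n − k − 1 = 63 − 3 − 1 = 59.
One-sided p ≈ 0.2049, which is ≥ 0.01, so fail to reject H₀.
The data do not give significant evidence that the true slope on age is positive, holding the other predictors fixed.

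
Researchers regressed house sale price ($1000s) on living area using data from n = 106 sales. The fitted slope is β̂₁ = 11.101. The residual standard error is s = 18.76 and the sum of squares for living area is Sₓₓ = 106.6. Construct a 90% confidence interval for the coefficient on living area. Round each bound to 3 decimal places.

SE(β̂₁) = s/√Sₓₓ = 18.76/√106.6 = 1.817.
df = n − 2 = 104.
t* = t_{0.05, 104} = 1.659637.
Margin = t* × SE = 1.659637 × 1.817 = 3.01556.
CI: 11.101 ± 3.01556 → (8.085, 14.117).
With 90% confidence, each one-unit increase in living area is associated with a change of between 8.085 and 14.117 $1000s in house sale price.

(8.085, 14.117)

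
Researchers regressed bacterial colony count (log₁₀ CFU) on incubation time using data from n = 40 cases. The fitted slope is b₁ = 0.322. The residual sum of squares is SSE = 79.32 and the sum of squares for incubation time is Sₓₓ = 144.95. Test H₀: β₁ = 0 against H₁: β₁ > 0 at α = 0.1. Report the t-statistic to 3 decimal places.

MSE = SSE/(n − 2) = 79.32/38 = 2.08737.
SE(b₁) = √(MSE/Sₓₓ) = √(2.08737/144.95) = 0.120003.
t = 0.322 / 0.120003 = 2.683.
df = n − 2 = 38.
One-sided p ≈ 0.0054, which is < 0.1, so reject H₀.
There is evidence that the true slope on incubation time is positive.

t = 2.683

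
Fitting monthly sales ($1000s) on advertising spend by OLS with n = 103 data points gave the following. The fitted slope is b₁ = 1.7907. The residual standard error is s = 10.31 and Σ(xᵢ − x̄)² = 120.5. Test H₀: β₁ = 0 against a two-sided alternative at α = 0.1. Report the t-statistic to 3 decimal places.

t = 1.907

SE(b₁) = s/√Sₓₓ = 10.31/√120.5 = 0.939215.
t = 1.7907 / 0.939215 = 1.907.
df = n − 2 = 101.
Two-sided p ≈ 0.0594, which is < 0.1, so reject H₀.
There is evidence that advertising spend is associated with monthly sales.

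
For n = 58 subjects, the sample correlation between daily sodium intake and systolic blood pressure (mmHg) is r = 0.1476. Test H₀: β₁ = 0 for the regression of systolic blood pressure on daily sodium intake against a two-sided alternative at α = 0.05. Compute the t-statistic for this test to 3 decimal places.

t = 1.117

t = r·√(n − 2)/√(1 − r²) = 0.1476·√56/√0.978214 = 1.117.
df = n − 2 = 56.
Two-sided p ≈ 0.2689, which is ≥ 0.05, so fail to reject H₀.
The data do not give significant evidence of a linear association between daily sodium intake and systolic blood pressure.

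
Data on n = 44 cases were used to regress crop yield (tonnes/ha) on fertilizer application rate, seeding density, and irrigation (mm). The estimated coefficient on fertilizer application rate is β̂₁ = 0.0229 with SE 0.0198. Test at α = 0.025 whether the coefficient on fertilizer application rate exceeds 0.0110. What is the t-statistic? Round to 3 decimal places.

t = 0.601

H₀: β₁ = 0.0110 vs H₁: β₁ > 0.0110.
t = (β̂₁ − β₁⁰)/SE = (0.0229 − 0.0110) / 0.0198 = 0.601.
df = n − k − 1 = 44 − 3 − 1 = 40.
One-sided p ≈ 0.2756, which is ≥ 0.025, so fail to reject H₀.
The data do not give significant evidence that the true slope on fertilizer application rate exceeds 0.0110 tonnes/ha per unit, holding the other predictors fixed.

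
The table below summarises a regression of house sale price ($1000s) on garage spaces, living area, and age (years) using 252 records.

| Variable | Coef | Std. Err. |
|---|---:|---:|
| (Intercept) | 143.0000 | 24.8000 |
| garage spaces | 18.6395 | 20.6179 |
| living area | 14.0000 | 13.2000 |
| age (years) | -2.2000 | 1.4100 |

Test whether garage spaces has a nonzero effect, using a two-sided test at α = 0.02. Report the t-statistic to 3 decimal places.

t = 0.904

Read off: b = 18.6395, SE = 20.6179 for garage spaces.
H₀: β₁ = 0 vs H₁: β₁ ≠ 0.
t = 18.6395 / 20.6179 = 0.904.
df = n − k − 1 = 252 − 3 − 1 = 248.
Two-sided p ≈ 0.3668, which is ≥ 0.02, so fail to reject H₀.
The data do not give significant evidence of an association between garage spaces and house sale price, after adjusting for the other predictors.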